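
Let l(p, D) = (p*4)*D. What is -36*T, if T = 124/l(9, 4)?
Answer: -31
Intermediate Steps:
l(p, D) = 4*D*p (l(p, D) = (4*p)*D = 4*D*p)
T = 31/36 (T = 124/((4*4*9)) = 124/144 = 124*(1/144) = 31/36 ≈ 0.86111)
-36*T = -36*31/36 = -31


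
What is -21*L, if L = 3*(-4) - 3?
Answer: 315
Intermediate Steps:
L = -15 (L = -12 - 3 = -15)
-21*L = -21*(-15) = 315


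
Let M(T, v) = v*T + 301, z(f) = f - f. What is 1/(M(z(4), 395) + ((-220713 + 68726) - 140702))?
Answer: -1/292388 ≈ -3.4201e-6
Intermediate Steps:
z(f) = 0
M(T, v) = 301 + T*v (M(T, v) = T*v + 301 = 301 + T*v)
1/(M(z(4), 395) + ((-220713 + 68726) - 140702)) = 1/((301 + 0*395) + ((-220713 + 68726) - 140702)) = 1/((301 + 0) + (-151987 - 140702)) = 1/(301 - 292689) = 1/(-292388) = -1/292388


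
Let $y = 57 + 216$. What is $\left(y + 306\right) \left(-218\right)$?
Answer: $-126222$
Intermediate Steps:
$y = 273$
$\left(y + 306\right) \left(-218\right) = \left(273 + 306\right) \left(-218\right) = 579 \left(-218\right) = -126222$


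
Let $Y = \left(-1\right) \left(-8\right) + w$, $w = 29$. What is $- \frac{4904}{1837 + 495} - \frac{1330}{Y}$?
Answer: $- \frac{820752}{21571} \approx -38.049$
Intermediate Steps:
$Y = 37$ ($Y = \left(-1\right) \left(-8\right) + 29 = 8 + 29 = 37$)
$- \frac{4904}{1837 + 495} - \frac{1330}{Y} = - \frac{4904}{1837 + 495} - \frac{1330}{37} = - \frac{4904}{2332} - \frac{1330}{37} = \left(-4904\right) \frac{1}{2332} - \frac{1330}{37} = - \frac{1226}{583} - \frac{1330}{37} = - \frac{820752}{21571}$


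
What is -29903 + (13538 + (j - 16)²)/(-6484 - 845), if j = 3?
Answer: -73057598/2443 ≈ -29905.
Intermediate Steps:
-29903 + (13538 + (j - 16)²)/(-6484 - 845) = -29903 + (13538 + (3 - 16)²)/(-6484 - 845) = -29903 + (13538 + (-13)²)/(-7329) = -29903 + (13538 + 169)*(-1/7329) = -29903 + 13707*(-1/7329) = -29903 - 4569/2443 = -73057598/2443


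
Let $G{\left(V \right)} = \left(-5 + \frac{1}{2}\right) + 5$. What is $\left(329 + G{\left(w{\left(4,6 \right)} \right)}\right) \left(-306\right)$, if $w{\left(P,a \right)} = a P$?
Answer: $-100827$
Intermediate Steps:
$w{\left(P,a \right)} = P a$
$G{\left(V \right)} = \frac{1}{2}$ ($G{\left(V \right)} = \left(-5 + \frac{1}{2}\right) + 5 = - \frac{9}{2} + 5 = \frac{1}{2}$)
$\left(329 + G{\left(w{\left(4,6 \right)} \right)}\right) \left(-306\right) = \left(329 + \frac{1}{2}\right) \left(-306\right) = \frac{659}{2} \left(-306\right) = -100827$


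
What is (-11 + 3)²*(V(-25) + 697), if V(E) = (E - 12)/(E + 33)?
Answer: 44312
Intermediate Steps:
V(E) = (-12 + E)/(33 + E)
(-11 + 3)²*(V(-25) + 697) = (-11 + 3)²*((-12 - 25)/(33 - 25) + 697) = (-8)²*(-37/8 + 697) = 64*((⅛)*(-37) + 697) = 64*(-37/8 + 697) = 64*(5539/8) = 44312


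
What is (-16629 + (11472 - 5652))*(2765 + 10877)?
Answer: -147456378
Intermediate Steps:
(-16629 + (11472 - 5652))*(2765 + 10877) = (-16629 + 5820)*13642 = -10809*13642 = -147456378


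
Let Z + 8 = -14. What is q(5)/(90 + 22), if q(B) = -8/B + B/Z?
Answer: -201/12320 ≈ -0.016315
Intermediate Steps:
Z = -22 (Z = -8 - 14 = -22)
q(B) = -8/B - B/22 (q(B) = -8/B + B/(-22) = -8/B + B*(-1/22) = -8/B - B/22)
q(5)/(90 + 22) = (-8/5 - 1/22*5)/(90 + 22) = (-8*⅕ - 5/22)/112 = (-8/5 - 5/22)*(1/112) = -201/110*1/112 = -201/12320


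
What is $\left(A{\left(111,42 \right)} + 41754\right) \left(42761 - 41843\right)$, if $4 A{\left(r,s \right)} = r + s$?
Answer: $\frac{76730571}{2} \approx 3.8365 \cdot 10^{7}$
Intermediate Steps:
$A{\left(r,s \right)} = \frac{r}{4} + \frac{s}{4}$ ($A{\left(r,s \right)} = \frac{r + s}{4} = \frac{r}{4} + \frac{s}{4}$)
$\left(A{\left(111,42 \right)} + 41754\right) \left(42761 - 41843\right) = \left(\left(\frac{1}{4} \cdot 111 + \frac{1}{4} \cdot 42\right) + 41754\right) \left(42761 - 41843\right) = \left(\left(\frac{111}{4} + \frac{21}{2}\right) + 41754\right) 918 = \left(\frac{153}{4} + 41754\right) 918 = \frac{167169}{4} \cdot 918 = \frac{76730571}{2}$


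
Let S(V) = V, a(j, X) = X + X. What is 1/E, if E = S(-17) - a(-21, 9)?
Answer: -1/35 ≈ -0.028571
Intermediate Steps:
a(j, X) = 2*X
E = -35 (E = -17 - 2*9 = -17 - 1*18 = -17 - 18 = -35)
1/E = 1/(-35) = -1/35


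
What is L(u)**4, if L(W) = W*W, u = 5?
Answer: 390625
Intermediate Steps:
L(W) = W**2
L(u)**4 = (5**2)**4 = 25**4 = 390625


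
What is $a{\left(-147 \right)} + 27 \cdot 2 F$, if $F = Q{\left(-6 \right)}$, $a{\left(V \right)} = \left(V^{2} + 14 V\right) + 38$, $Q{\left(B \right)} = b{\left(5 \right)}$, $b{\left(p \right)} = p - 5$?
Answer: $19589$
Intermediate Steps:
$b{\left(p \right)} = -5 + p$
$Q{\left(B \right)} = 0$ ($Q{\left(B \right)} = -5 + 5 = 0$)
$a{\left(V \right)} = 38 + V^{2} + 14 V$
$F = 0$
$a{\left(-147 \right)} + 27 \cdot 2 F = \left(38 + \left(-147\right)^{2} + 14 \left(-147\right)\right) + 27 \cdot 2 \cdot 0 = \left(38 + 21609 - 2058\right) + 54 \cdot 0 = 19589 + 0 = 19589$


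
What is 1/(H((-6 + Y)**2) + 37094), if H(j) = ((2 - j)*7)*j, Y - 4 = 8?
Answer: 1/28526 ≈ 3.5056e-5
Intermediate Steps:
Y = 12 (Y = 4 + 8 = 12)
H(j) = j*(14 - 7*j) (H(j) = (14 - 7*j)*j = j*(14 - 7*j))
1/(H((-6 + Y)**2) + 37094) = 1/(7*(-6 + 12)**2*(2 - (-6 + 12)**2) + 37094) = 1/(7*6**2*(2 - 1*6**2) + 37094) = 1/(7*36*(2 - 1*36) + 37094) = 1/(7*36*(2 - 36) + 37094) = 1/(7*36*(-34) + 37094) = 1/(-8568 + 37094) = 1/28526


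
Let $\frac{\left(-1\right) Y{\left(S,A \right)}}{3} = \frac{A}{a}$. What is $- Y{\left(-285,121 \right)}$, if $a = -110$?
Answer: $- \frac{33}{10} \approx -3.3$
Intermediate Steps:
$Y{\left(S,A \right)} = \frac{3 A}{110}$ ($Y{\left(S,A \right)} = - 3 \frac{A}{-110} = - 3 A \left(- \frac{1}{110}\right) = - 3 \left(- \frac{A}{110}\right) = \frac{3 A}{110}$)
$- Y{\left(-285,121 \right)} = - \frac{3 \cdot 121}{110} = \left(-1\right) \frac{33}{10} = - \frac{33}{10}$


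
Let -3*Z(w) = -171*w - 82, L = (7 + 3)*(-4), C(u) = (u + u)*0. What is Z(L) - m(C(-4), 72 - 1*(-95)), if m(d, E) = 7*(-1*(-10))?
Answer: -6968/3 ≈ -2322.7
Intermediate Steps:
C(u) = 0 (C(u) = (2*u)*0 = 0)
L = -40 (L = 10*(-4) = -40)
m(d, E) = 70 (m(d, E) = 7*10 = 70)
Z(w) = 82/3 + 57*w (Z(w) = -(-171*w - 82)/3 = -(-82 - 171*w)/3 = 82/3 + 57*w)
Z(L) - m(C(-4), 72 - 1*(-95)) = (82/3 + 57*(-40)) - 1*70 = (82/3 - 2280) - 70 = -6758/3 - 70 = -6968/3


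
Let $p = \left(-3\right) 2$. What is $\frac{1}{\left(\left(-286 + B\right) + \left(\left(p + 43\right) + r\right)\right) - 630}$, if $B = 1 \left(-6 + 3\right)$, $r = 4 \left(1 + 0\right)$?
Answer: $- \frac{1}{878} \approx -0.001139$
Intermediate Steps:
$p = -6$
$r = 4$ ($r = 4 \cdot 1 = 4$)
$B = -3$ ($B = 1 \left(-3\right) = -3$)
$\frac{1}{\left(\left(-286 + B\right) + \left(\left(p + 43\right) + r\right)\right) - 630} = \frac{1}{\left(\left(-286 - 3\right) + \left(\left(-6 + 43\right) + 4\right)\right) - 630} = \frac{1}{\left(-289 + \left(37 + 4\right)\right) - 630} = \frac{1}{\left(-289 + 41\right) - 630} = \frac{1}{-248 - 630} = \frac{1}{-878} = - \frac{1}{878}$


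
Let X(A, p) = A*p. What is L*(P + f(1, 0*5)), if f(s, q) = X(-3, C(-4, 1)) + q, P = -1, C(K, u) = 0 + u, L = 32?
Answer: -128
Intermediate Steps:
C(K, u) = u
f(s, q) = -3 + q (f(s, q) = -3*1 + q = -3 + q)
L*(P + f(1, 0*5)) = 32*(-1 + (-3 + 0*5)) = 32*(-1 + (-3 + 0)) = 32*(-1 - 3) = 32*(-4) = -128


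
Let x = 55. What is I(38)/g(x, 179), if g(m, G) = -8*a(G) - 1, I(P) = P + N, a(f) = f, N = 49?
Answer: -87/1433 ≈ -0.060712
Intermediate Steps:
I(P) = 49 + P (I(P) = P + 49 = 49 + P)
g(m, G) = -1 - 8*G (g(m, G) = -8*G - 1 = -1 - 8*G)
I(38)/g(x, 179) = (49 + 38)/(-1 - 8*179) = 87/(-1 - 1432) = 87/(-1433) = 87*(-1/1433) = -87/1433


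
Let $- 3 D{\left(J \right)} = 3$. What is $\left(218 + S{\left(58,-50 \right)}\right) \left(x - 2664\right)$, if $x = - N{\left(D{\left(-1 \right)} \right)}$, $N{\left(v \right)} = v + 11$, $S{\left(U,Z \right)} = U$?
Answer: $-738024$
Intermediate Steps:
$D{\left(J \right)} = -1$ ($D{\left(J \right)} = \left(- \frac{1}{3}\right) 3 = -1$)
$N{\left(v \right)} = 11 + v$
$x = -10$ ($x = - (11 - 1) = \left(-1\right) 10 = -10$)
$\left(218 + S{\left(58,-50 \right)}\right) \left(x - 2664\right) = \left(218 + 58\right) \left(-10 - 2664\right) = 276 \left(-2674\right) = -738024$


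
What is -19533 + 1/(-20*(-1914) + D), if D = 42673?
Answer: -1581254948/80953 ≈ -19533.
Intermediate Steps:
-19533 + 1/(-20*(-1914) + D) = -19533 + 1/(-20*(-1914) + 42673) = -19533 + 1/(38280 + 42673) = -19533 + 1/80953 = -1581254948/80953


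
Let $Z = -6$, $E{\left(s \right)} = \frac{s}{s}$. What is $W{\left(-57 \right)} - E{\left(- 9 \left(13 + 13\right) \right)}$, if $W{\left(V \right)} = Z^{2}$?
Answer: $35$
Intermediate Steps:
$E{\left(s \right)} = 1$
$W{\left(V \right)} = 36$ ($W{\left(V \right)} = \left(-6\right)^{2} = 36$)
$W{\left(-57 \right)} - E{\left(- 9 \left(13 + 13\right) \right)} = 36 - 1 = 35$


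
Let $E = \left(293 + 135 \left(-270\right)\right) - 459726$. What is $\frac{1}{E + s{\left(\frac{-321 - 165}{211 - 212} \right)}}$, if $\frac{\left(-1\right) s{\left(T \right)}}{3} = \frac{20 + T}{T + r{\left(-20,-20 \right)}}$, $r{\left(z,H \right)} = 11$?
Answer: $- \frac{497}{246455369} \approx -2.0166 \cdot 10^{-6}$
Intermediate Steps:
$s{\left(T \right)} = - \frac{3 \left(20 + T\right)}{11 + T}$ ($s{\left(T \right)} = - 3 \frac{20 + T}{T + 11} = - 3 \frac{20 + T}{11 + T} = - \frac{3 \left(20 + T\right)}{11 + T}$)
$E = -495883$ ($E = \left(293 - 36450\right) - 459726 = -36157 - 459726 = -495883$)
$\frac{1}{E + s{\left(\frac{-321 - 165}{211 - 212} \right)}} = \frac{1}{-495883 + \frac{3 \left(-20 - \frac{-321 - 165}{211 - 212}\right)}{11 + \frac{-321 - 165}{211 - 212}}} = \frac{1}{-495883 + \frac{3 \left(-20 - - \frac{486}{-1}\right)}{11 - \frac{486}{-1}}} = \frac{1}{-495883 + \frac{3 \left(-20 - \left(-486\right) \left(-1\right)\right)}{11 - -486}} = \frac{1}{-495883 + \frac{3 \left(-20 - 486\right)}{11 + 486}} = \frac{1}{-495883 + \frac{3 \left(-20 - 486\right)}{497}} = \frac{1}{-495883 + 3 \cdot \frac{1}{497} \left(-506\right)} = \frac{1}{-495883 - \frac{1518}{497}} = \frac{1}{- \frac{246455369}{497}} = - \frac{497}{246455369}$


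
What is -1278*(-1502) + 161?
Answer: 1919717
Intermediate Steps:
-1278*(-1502) + 161 = 1919556 + 161 = 1919717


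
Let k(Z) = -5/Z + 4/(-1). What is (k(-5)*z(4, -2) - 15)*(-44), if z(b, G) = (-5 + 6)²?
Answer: 792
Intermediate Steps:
z(b, G) = 1 (z(b, G) = 1² = 1)
k(Z) = -4 - 5/Z (k(Z) = -5/Z + 4*(-1) = -5/Z - 4 = -4 - 5/Z)
(k(-5)*z(4, -2) - 15)*(-44) = ((-4 - 5/(-5))*1 - 15)*(-44) = ((-4 - 5*(-⅕))*1 - 15)*(-44) = ((-4 + 1)*1 - 15)*(-44) = (-3*1 - 15)*(-44) = (-3 - 15)*(-44) = -18*(-44) = 792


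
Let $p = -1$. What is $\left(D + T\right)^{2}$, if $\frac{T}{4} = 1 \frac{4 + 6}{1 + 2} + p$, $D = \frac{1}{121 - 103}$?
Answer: $\frac{28561}{324} \approx 88.151$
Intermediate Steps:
$D = \frac{1}{18} \approx 0.055556$
$T = \frac{28}{3}$ ($T = 4 \left(1 \frac{4 + 6}{1 + 2} - 1\right) = 4 \left(1 \cdot \frac{10}{3} - 1\right) = 4 \left(\frac{10}{3} - 1\right) = 4 \cdot \frac{7}{3} = \frac{28}{3} \approx 9.3333$)
$\left(D + T\right)^{2} = \left(\frac{1}{18} + \frac{28}{3}\right)^{2} = \left(\frac{169}{18}\right)^{2} = \frac{28561}{324}$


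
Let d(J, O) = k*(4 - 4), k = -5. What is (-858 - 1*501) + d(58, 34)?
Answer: -1359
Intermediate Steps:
d(J, O) = 0 (d(J, O) = -5*(4 - 4) = -5*0 = 0)
(-858 - 1*501) + d(58, 34) = (-858 - 1*501) + 0 = (-858 - 501) + 0 = -1359 + 0 = -1359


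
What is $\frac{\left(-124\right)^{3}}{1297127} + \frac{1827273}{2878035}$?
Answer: $- \frac{1039041819723}{1244392301815} \approx -0.83498$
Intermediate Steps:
$\frac{\left(-124\right)^{3}}{1297127} + \frac{1827273}{2878035} = \left(-1906624\right) \frac{1}{1297127} + 1827273 \cdot \frac{1}{2878035} = - \frac{1906624}{1297127} + \frac{609091}{959345} = - \frac{1039041819723}{1244392301815}$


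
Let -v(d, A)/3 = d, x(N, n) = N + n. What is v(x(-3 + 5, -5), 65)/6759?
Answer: 1/751 ≈ 0.0013316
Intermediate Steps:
v(d, A) = -3*d
v(x(-3 + 5, -5), 65)/6759 = -3*((-3 + 5) - 5)/6759 = -3*(2 - 5)*(1/6759) = -3*(-3)*(1/6759) = 9*(1/6759) = 1/751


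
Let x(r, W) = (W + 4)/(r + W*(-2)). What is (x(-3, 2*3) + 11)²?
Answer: 961/9 ≈ 106.78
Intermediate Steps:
x(r, W) = (4 + W)/(r - 2*W)
(x(-3, 2*3) + 11)² = ((4 + 2*3)/(-3 - 4*3) + 11)² = ((4 + 6)/(-3 - 2*6) + 11)² = (10/(-3 - 12) + 11)² = (10/(-15) + 11)² = (-1/15*10 + 11)² = (-⅔ + 11)² = (31/3)² = 961/9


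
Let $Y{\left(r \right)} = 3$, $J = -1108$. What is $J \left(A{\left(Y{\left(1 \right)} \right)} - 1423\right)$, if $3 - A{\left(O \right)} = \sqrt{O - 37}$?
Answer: $1573360 + 1108 i \sqrt{34} \approx 1.5734 \cdot 10^{6} + 6460.7 i$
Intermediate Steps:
$A{\left(O \right)} = 3 - \sqrt{-37 + O}$ ($A{\left(O \right)} = 3 - \sqrt{O - 37} = 3 - \sqrt{-37 + O}$)
$J \left(A{\left(Y{\left(1 \right)} \right)} - 1423\right) = - 1108 \left(\left(3 - \sqrt{-37 + 3}\right) - 1423\right) = - 1108 \left(\left(3 - \sqrt{-34}\right) - 1423\right) = - 1108 \left(\left(3 - i \sqrt{34}\right) - 1423\right) = - 1108 \left(-1420 - i \sqrt{34}\right) = 1573360 + 1108 i \sqrt{34}$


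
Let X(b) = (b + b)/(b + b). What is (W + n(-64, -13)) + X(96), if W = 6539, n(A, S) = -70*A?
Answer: 11020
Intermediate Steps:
X(b) = 1 (X(b) = (2*b)/((2*b)) = (2*b)*(1/(2*b)) = 1)
(W + n(-64, -13)) + X(96) = (6539 - 70*(-64)) + 1 = (6539 + 4480) + 1 = 11019 + 1 = 11020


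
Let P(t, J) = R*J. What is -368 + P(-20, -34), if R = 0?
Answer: -368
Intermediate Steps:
P(t, J) = 0 (P(t, J) = 0*J = 0)
-368 + P(-20, -34) = -368 + 0 = -368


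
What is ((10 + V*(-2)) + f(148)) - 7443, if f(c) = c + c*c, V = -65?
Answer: 14749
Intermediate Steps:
f(c) = c + c²
((10 + V*(-2)) + f(148)) - 7443 = ((10 - 65*(-2)) + 148*(1 + 148)) - 7443 = ((10 + 130) + 148*149) - 7443 = (140 + 22052) - 7443 = 22192 - 7443 = 14749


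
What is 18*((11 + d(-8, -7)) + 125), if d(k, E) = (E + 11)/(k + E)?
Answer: 12216/5 ≈ 2443.2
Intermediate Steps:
d(k, E) = (11 + E)/(E + k)
18*((11 + d(-8, -7)) + 125) = 18*((11 + (11 - 7)/(-7 - 8)) + 125) = 18*((11 + 4/(-15)) + 125) = 18*((11 - 1/15*4) + 125) = 18*((11 - 4/15) + 125) = 18*(161/15 + 125) = 18*(2036/15) = 12216/5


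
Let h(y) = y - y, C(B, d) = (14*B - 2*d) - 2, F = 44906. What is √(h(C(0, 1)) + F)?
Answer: √44906 ≈ 211.91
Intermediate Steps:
C(B, d) = -2 - 2*d + 14*B (C(B, d) = (-2*d + 14*B) - 2 = -2 - 2*d + 14*B)
h(y) = 0
√(h(C(0, 1)) + F) = √(0 + 44906) = √44906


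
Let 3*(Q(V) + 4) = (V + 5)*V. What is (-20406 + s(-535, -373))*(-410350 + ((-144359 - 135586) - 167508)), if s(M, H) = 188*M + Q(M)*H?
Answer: 91032312097496/3 ≈ 3.0344e+13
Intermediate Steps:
Q(V) = -4 + V*(5 + V)/3 (Q(V) = -4 + ((V + 5)*V)/3 = -4 + ((5 + V)*V)/3 = -4 + (V*(5 + V))/3 = -4 + V*(5 + V)/3)
s(M, H) = 188*M + H*(-4 + M**2/3 + 5*M/3) (s(M, H) = 188*M + (-4 + M**2/3 + 5*M/3)*H = 188*M + H*(-4 + M**2/3 + 5*M/3))
(-20406 + s(-535, -373))*(-410350 + ((-144359 - 135586) - 167508)) = (-20406 + (188*(-535) + (1/3)*(-373)*(-12 + (-535)**2 + 5*(-535))))*(-410350 + ((-144359 - 135586) - 167508)) = (-20406 + (-100580 + (1/3)*(-373)*(-12 + 286225 - 2675)))*(-410350 + (-279945 - 167508)) = (-20406 + (-100580 + (1/3)*(-373)*283538))*(-410350 - 447453) = (-20406 + (-100580 - 105759674/3))*(-857803) = (-20406 - 106061414/3)*(-857803) = -106122632/3*(-857803) = 91032312097496/3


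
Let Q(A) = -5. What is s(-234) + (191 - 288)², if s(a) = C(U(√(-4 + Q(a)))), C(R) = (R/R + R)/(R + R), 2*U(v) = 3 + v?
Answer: 28229/3 - I/6 ≈ 9409.7 - 0.16667*I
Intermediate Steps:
U(v) = 3/2 + v/2 (U(v) = (3 + v)/2 = 3/2 + v/2)
C(R) = (1 + R)/(2*R) (C(R) = (1 + R)/((2*R)) = (1 + R)*(1/(2*R)) = (1 + R)/(2*R))
s(a) = (3/2 - 3*I/2)*(5/2 + 3*I/2)/9 (s(a) = (1 + (3/2 + √(-4 - 5)/2))/(2*(3/2 + √(-4 - 5)/2)) = (1 + (3/2 + √(-9)/2))/(2*(3/2 + √(-9)/2)) = (1 + (3/2 + (3*I)/2))/(2*(3/2 + (3*I)/2)) = (1 + (3/2 + 3*I/2))/(2*(3/2 + 3*I/2)) = (2*(3/2 - 3*I/2)/9)*(5/2 + 3*I/2)/2 = (3/2 - 3*I/2)*(5/2 + 3*I/2)/9)
s(-234) + (191 - 288)² = (⅔ - I/6) + (191 - 288)² = (⅔ - I/6) + (-97)² = (⅔ - I/6) + 9409 = 28229/3 - I/6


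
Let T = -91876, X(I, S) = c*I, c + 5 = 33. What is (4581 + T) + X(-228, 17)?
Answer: -93679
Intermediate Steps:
c = 28 (c = -5 + 33 = 28)
X(I, S) = 28*I
(4581 + T) + X(-228, 17) = (4581 - 91876) + 28*(-228) = -87295 - 6384 = -93679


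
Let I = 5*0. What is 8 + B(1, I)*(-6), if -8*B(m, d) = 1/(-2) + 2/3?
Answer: 65/8 ≈ 8.1250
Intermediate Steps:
I = 0
B(m, d) = -1/48 (B(m, d) = -(1/(-2) + 2/3)/8 = -(1*(-½) + 2*(⅓))/8 = -(-½ + ⅔)/8 = -⅛*⅙ = -1/48)
8 + B(1, I)*(-6) = 8 - 1/48*(-6) = 8 + ⅛ = 65/8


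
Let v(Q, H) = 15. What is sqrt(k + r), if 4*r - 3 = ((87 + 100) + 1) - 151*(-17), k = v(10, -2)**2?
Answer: sqrt(3658)/2 ≈ 30.241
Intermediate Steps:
k = 225 (k = 15**2 = 225)
r = 1379/2 (r = 3/4 + (((87 + 100) + 1) - 151*(-17))/4 = 3/4 + ((187 + 1) + 2567)/4 = 3/4 + (188 + 2567)/4 = 3/4 + (1/4)*2755 = 3/4 + 2755/4 = 1379/2 ≈ 689.50)
sqrt(k + r) = sqrt(225 + 1379/2) = sqrt(1829/2) = sqrt(3658)/2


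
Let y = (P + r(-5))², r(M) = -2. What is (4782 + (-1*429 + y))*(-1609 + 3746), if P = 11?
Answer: 9475458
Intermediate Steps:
y = 81 (y = (11 - 2)² = 9² = 81)
(4782 + (-1*429 + y))*(-1609 + 3746) = (4782 + (-1*429 + 81))*(-1609 + 3746) = (4782 + (-429 + 81))*2137 = (4782 - 348)*2137 = 4434*2137 = 9475458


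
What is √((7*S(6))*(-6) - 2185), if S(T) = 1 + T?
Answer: I*√2479 ≈ 49.79*I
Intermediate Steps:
√((7*S(6))*(-6) - 2185) = √((7*(1 + 6))*(-6) - 2185) = √((7*7)*(-6) - 2185) = √(49*(-6) - 2185) = √(-294 - 2185) = √(-2479) = I*√2479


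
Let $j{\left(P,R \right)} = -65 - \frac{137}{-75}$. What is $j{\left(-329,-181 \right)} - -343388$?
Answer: $\frac{25749362}{75} \approx 3.4333 \cdot 10^{5}$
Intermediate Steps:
$j{\left(P,R \right)} = - \frac{4738}{75}$ ($j{\left(P,R \right)} = -65 - 137 \left(- \frac{1}{75}\right) = -65 - - \frac{137}{75} = -65 + \frac{137}{75} = - \frac{4738}{75}$)
$j{\left(-329,-181 \right)} - -343388 = - \frac{4738}{75} - -343388 = - \frac{4738}{75} + 343388 = \frac{25749362}{75}$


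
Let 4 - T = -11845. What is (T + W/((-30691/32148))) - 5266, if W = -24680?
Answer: 21179819/653 ≈ 32435.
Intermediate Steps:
T = 11849 (T = 4 - 1*(-11845) = 4 + 11845 = 11849)
(T + W/((-30691/32148))) - 5266 = (11849 - 24680/((-30691/32148))) - 5266 = (11849 - 24680/((-30691*1/32148))) - 5266 = (11849 - 24680/(-653/684)) - 5266 = (11849 - 24680*(-684/653)) - 5266 = (11849 + 16881120/653) - 5266 = 24618517/653 - 5266 = 21179819/653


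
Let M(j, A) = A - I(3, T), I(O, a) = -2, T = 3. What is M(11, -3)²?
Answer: 1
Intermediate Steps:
M(j, A) = 2 + A (M(j, A) = A - 1*(-2) = A + 2 = 2 + A)
M(11, -3)² = (2 - 3)² = (-1)² = 1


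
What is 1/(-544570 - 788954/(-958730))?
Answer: -479365/261047403573 ≈ -1.8363e-6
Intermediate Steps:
1/(-544570 - 788954/(-958730)) = 1/(-544570 - 788954*(-1/958730)) = 1/(-544570 + 394477/479365) = 1/(-261047403573/479365) = -479365/261047403573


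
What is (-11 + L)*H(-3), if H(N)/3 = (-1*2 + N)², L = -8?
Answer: -1425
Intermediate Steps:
H(N) = 3*(-2 + N)² (H(N) = 3*(-1*2 + N)² = 3*(-2 + N)²)
(-11 + L)*H(-3) = (-11 - 8)*(3*(-2 - 3)²) = -57*(-5)² = -57*25 = -19*75 = -1425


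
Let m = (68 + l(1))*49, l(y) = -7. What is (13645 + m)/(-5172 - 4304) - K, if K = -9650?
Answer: 45713383/4738 ≈ 9648.3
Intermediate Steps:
m = 2989 (m = (68 - 7)*49 = 61*49 = 2989)
(13645 + m)/(-5172 - 4304) - K = (13645 + 2989)/(-5172 - 4304) - 1*(-9650) = 16634/(-9476) + 9650 = 16634*(-1/9476) + 9650 = -8317/4738 + 9650 = 45713383/4738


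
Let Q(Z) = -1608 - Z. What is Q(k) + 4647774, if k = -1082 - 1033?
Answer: 4648281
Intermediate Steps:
k = -2115
Q(k) + 4647774 = (-1608 - 1*(-2115)) + 4647774 = (-1608 + 2115) + 4647774 = 507 + 4647774 = 4648281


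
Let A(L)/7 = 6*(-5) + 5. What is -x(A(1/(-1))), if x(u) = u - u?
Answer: 0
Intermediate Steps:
A(L) = -175 (A(L) = 7*(6*(-5) + 5) = 7*(-30 + 5) = 7*(-25) = -175)
x(u) = 0
-x(A(1/(-1))) = -1*0 = 0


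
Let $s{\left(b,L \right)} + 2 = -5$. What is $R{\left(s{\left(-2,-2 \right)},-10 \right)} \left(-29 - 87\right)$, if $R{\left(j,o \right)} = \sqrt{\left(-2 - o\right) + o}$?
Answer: $- 116 i \sqrt{2} \approx - 164.05 i$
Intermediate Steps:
$s{\left(b,L \right)} = -7$ ($s{\left(b,L \right)} = -2 - 5 = -7$)
$R{\left(j,o \right)} = i \sqrt{2}$ ($R{\left(j,o \right)} = \sqrt{-2} = i \sqrt{2}$)
$R{\left(s{\left(-2,-2 \right)},-10 \right)} \left(-29 - 87\right) = i \sqrt{2} \left(-29 - 87\right) = i \sqrt{2} \left(-116\right) = - 116 i \sqrt{2}$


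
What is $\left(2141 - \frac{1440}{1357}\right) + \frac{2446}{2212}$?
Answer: $\frac{3213369693}{1500842} \approx 2141.0$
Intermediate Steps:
$\left(2141 - \frac{1440}{1357}\right) + \frac{2446}{2212} = \left(2141 - \frac{1440}{1357}\right) + 2446 \cdot \frac{1}{2212} = \left(2141 - \frac{1440}{1357}\right) + \frac{1223}{1106} = \frac{2903897}{1357} + \frac{1223}{1106} = \frac{3213369693}{1500842}$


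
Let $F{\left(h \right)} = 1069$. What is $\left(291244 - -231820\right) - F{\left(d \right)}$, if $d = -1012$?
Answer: $521995$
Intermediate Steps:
$\left(291244 - -231820\right) - F{\left(d \right)} = \left(291244 - -231820\right) - 1069 = \left(291244 + 231820\right) - 1069 = 523064 - 1069 = 521995$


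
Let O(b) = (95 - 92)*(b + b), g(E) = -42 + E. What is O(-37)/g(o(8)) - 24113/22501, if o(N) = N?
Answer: 2087690/382517 ≈ 5.4578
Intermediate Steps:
O(b) = 6*b (O(b) = 3*(2*b) = 6*b)
O(-37)/g(o(8)) - 24113/22501 = (6*(-37))/(-42 + 8) - 24113/22501 = -222/(-34) - 24113*1/22501 = -222*(-1/34) - 24113/22501 = 111/17 - 24113/22501 = 2087690/382517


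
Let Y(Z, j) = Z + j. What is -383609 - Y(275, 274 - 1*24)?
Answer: -384134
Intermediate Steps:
-383609 - Y(275, 274 - 1*24) = -383609 - (275 + (274 - 1*24)) = -383609 - (275 + (274 - 24)) = -383609 - (275 + 250) = -383609 - 1*525 = -383609 - 525 = -384134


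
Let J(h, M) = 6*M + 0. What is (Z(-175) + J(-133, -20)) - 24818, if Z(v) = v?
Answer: -25113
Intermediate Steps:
J(h, M) = 6*M
(Z(-175) + J(-133, -20)) - 24818 = (-175 + 6*(-20)) - 24818 = (-175 - 120) - 24818 = -295 - 24818 = -25113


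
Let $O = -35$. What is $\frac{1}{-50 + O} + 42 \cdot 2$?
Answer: $\frac{7139}{85} \approx 83.988$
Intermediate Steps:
$\frac{1}{-50 + O} + 42 \cdot 2 = \frac{1}{-50 - 35} + 42 \cdot 2 = \frac{1}{-85} + 84 = - \frac{1}{85} + 84 = \frac{7139}{85}$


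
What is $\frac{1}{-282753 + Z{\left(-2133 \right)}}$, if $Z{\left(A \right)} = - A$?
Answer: $- \frac{1}{280620} \approx -3.5635 \cdot 10^{-6}$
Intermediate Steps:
$\frac{1}{-282753 + Z{\left(-2133 \right)}} = \frac{1}{-282753 - -2133} = \frac{1}{-282753 + 2133} = \frac{1}{-280620} = - \frac{1}{280620}$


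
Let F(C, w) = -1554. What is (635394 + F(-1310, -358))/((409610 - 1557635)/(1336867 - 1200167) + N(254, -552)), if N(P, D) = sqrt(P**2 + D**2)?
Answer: 159154706387520/11037208903039 + 37902394744320*sqrt(92305)/11037208903039 ≈ 1057.7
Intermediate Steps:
N(P, D) = sqrt(D**2 + P**2)
(635394 + F(-1310, -358))/((409610 - 1557635)/(1336867 - 1200167) + N(254, -552)) = (635394 - 1554)/((409610 - 1557635)/(1336867 - 1200167) + sqrt((-552)**2 + 254**2)) = 633840/(-1148025/136700 + sqrt(304704 + 64516)) = 633840/(-1148025*1/136700 + sqrt(369220)) = 633840/(-45921/5468 + 2*sqrt(92305))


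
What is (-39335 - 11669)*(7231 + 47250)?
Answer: -2778748924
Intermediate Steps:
(-39335 - 11669)*(7231 + 47250) = -51004*54481 = -2778748924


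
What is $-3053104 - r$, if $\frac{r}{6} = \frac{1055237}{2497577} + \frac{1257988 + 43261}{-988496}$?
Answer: $- \frac{3768813459771485621}{1234422437096} \approx -3.0531 \cdot 10^{6}$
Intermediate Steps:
$r = - \frac{6620616060363}{1234422437096}$ ($r = 6 \left(\frac{1055237}{2497577} + \frac{1257988 + 43261}{-988496}\right) = 6 \left(1055237 \cdot \frac{1}{2497577} + 1301249 \left(- \frac{1}{988496}\right)\right) = 6 \left(\frac{1055237}{2497577} - \frac{1301249}{988496}\right) = 6 \left(- \frac{2206872020121}{2468844874192}\right) = - \frac{6620616060363}{1234422437096} \approx -5.3633$)
$-3053104 - r = -3053104 - - \frac{6620616060363}{1234422437096} = -3053104 + \frac{6620616060363}{1234422437096} = - \frac{3768813459771485621}{1234422437096}$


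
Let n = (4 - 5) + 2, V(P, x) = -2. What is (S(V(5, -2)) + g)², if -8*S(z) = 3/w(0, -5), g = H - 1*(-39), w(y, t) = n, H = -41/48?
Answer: 3286969/2304 ≈ 1426.6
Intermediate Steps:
H = -41/48 (H = -41*1/48 = -41/48 ≈ -0.85417)
n = 1 (n = -1 + 2 = 1)
w(y, t) = 1
g = 1831/48 (g = -41/48 - 1*(-39) = -41/48 + 39 = 1831/48 ≈ 38.146)
S(z) = -3/8 (S(z) = -3/(8*1) = -3/8)
(S(V(5, -2)) + g)² = (-3/8 + 1831/48)² = (1813/48)² = 3286969/2304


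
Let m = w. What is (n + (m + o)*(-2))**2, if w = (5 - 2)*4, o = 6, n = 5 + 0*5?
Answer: 961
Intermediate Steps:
n = 5 (n = 5 + 0 = 5)
w = 12 (w = 3*4 = 12)
m = 12
(n + (m + o)*(-2))**2 = (5 + (12 + 6)*(-2))**2 = (5 + 18*(-2))**2 = (5 - 36)**2 = (-31)**2 = 961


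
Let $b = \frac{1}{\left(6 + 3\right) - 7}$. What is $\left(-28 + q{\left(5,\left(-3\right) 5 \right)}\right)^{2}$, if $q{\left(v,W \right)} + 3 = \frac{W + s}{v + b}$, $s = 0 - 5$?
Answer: $\frac{145161}{121} \approx 1199.7$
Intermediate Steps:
$s = -5$ ($s = 0 - 5 = -5$)
$b = \frac{1}{2}$ ($b = \frac{1}{9 - 7} = \frac{1}{2} \approx 0.5$)
$q{\left(v,W \right)} = -3 + \frac{-5 + W}{\frac{1}{2} + v}$ ($q{\left(v,W \right)} = -3 + \frac{W - 5}{v + \frac{1}{2}} = -3 + \frac{-5 + W}{\frac{1}{2} + v}$)
$\left(-28 + q{\left(5,\left(-3\right) 5 \right)}\right)^{2} = \left(-28 + \frac{-13 - 30 + 2 \left(\left(-3\right) 5\right)}{1 + 2 \cdot 5}\right)^{2} = \left(-28 + \frac{-13 - 30 + 2 \left(-15\right)}{1 + 10}\right)^{2} = \left(-28 + \frac{-13 - 30 - 30}{11}\right)^{2} = \left(-28 + \frac{1}{11} \left(-73\right)\right)^{2} = \left(-28 - \frac{73}{11}\right)^{2} = \left(- \frac{381}{11}\right)^{2} = \frac{145161}{121}$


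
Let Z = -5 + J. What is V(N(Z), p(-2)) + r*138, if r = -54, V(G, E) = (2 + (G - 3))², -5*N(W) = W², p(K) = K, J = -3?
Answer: -181539/25 ≈ -7261.6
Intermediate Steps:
Z = -8 (Z = -5 - 3 = -8)
N(W) = -W²/5
V(G, E) = (-1 + G)² (V(G, E) = (2 + (-3 + G))² = (-1 + G)²)
V(N(Z), p(-2)) + r*138 = (-1 - ⅕*(-8)²)² - 54*138 = (-1 - ⅕*64)² - 7452 = (-1 - 64/5)² - 7452 = (-69/5)² - 7452 = 4761/25 - 7452 = -181539/25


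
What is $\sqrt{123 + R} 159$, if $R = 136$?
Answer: $159 \sqrt{259} \approx 2558.9$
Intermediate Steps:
$\sqrt{123 + R} 159 = \sqrt{123 + 136} \cdot 159 = \sqrt{259} \cdot 159 = 159 \sqrt{259}$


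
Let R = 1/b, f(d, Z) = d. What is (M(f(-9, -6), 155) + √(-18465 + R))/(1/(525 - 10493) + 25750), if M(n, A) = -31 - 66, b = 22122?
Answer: -966896/256675999 + 4984*I*√1004050547882/946364408313 ≈ -0.003767 + 0.0052771*I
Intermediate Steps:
R = 1/22122 ≈ 4.5204e-5
M(n, A) = -97
(M(f(-9, -6), 155) + √(-18465 + R))/(1/(525 - 10493) + 25750) = (-97 + √(-18465 + 1/22122))/(1/(525 - 10493) + 25750) = (-97 + √(-408482729/22122))/(1/(-9968) + 25750) = (-97 + I*√1004050547882/7374)/(-1/9968 + 25750) = (-97 + I*√1004050547882/7374)/(256675999/9968) = (-97 + I*√1004050547882/7374)*(9968/256675999) = -966896/256675999 + 4984*I*√1004050547882/946364408313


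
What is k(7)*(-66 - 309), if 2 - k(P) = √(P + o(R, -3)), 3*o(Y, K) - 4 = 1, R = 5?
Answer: -750 + 125*√78 ≈ 353.97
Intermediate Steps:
o(Y, K) = 5/3 (o(Y, K) = 4/3 + (⅓)*1 = 4/3 + ⅓ = 5/3)
k(P) = 2 - √(5/3 + P) (k(P) = 2 - √(P + 5/3) = 2 - √(5/3 + P))
k(7)*(-66 - 309) = (2 - √(15 + 9*7)/3)*(-66 - 309) = (2 - √(15 + 63)/3)*(-375) = (2 - √78/3)*(-375) = -750 + 125*√78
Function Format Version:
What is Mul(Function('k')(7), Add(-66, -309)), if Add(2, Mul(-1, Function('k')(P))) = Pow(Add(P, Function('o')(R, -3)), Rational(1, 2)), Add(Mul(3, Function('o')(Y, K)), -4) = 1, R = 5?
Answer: Add(-750, Mul(125, Pow(78, Rational(1, 2)))) ≈ 353.97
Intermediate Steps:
Function('o')(Y, K) = Rational(5, 3) (Function('o')(Y, K) = Add(Rational(4, 3), Mul(Rational(1, 3), 1)) = Add(Rational(4, 3), Rational(1, 3)) = Rational(5, 3))
Function('k')(P) = Add(2, Mul(-1, Pow(Add(Rational(5, 3), P), Rational(1, 2)))) (Function('k')(P) = Add(2, Mul(-1, Pow(Add(P, Rational(5, 3)), Rational(1, 2)))) = Add(2, Mul(-1, Pow(Add(Rational(5, 3), P), Rational(1, 2)))))
Mul(Function('k')(7), Add(-66, -309)) = Mul(Add(2, Mul(Rational(-1, 3), Pow(Add(15, Mul(9, 7)), Rational(1, 2)))), Add(-66, -309)) = Mul(Add(2, Mul(Rational(-1, 3), Pow(Add(15, 63), Rational(1, 2)))), -375) = Mul(Add(2, Mul(Rational(-1, 3), Pow(78, Rational(1, 2)))), -375) = Add(-750, Mul(125, Pow(78, Rational(1, 2))))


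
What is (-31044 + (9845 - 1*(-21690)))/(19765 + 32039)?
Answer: 491/51804 ≈ 0.0094780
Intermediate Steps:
(-31044 + (9845 - 1*(-21690)))/(19765 + 32039) = (-31044 + (9845 + 21690))/51804 = (-31044 + 31535)*(1/51804) = 491*(1/51804) = 491/51804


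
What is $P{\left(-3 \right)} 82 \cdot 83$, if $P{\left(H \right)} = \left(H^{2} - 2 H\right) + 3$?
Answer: $122508$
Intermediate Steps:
$P{\left(H \right)} = 3 + H^{2} - 2 H$
$P{\left(-3 \right)} 82 \cdot 83 = \left(3 + \left(-3\right)^{2} - -6\right) 82 \cdot 83 = \left(3 + 9 + 6\right) 82 \cdot 83 = 18 \cdot 82 \cdot 83 = 1476 \cdot 83 = 122508$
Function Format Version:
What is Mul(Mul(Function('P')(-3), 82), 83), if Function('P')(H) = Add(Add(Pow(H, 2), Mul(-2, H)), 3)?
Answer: 122508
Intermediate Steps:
Function('P')(H) = Add(3, Pow(H, 2), Mul(-2, H))
Mul(Mul(Function('P')(-3), 82), 83) = Mul(Mul(Add(3, Pow(-3, 2), Mul(-2, -3)), 82), 83) = Mul(Mul(Add(3, 9, 6), 82), 83) = Mul(Mul(18, 82), 83) = Mul(1476, 83) = 122508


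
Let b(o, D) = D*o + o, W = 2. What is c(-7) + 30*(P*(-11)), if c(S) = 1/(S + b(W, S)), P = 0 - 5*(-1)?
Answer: -31351/19 ≈ -1650.1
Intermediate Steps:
b(o, D) = o + D*o
P = 5 (P = 0 + 5 = 5)
c(S) = 1/(2 + 3*S) (c(S) = 1/(S + 2*(1 + S)) = 1/(S + (2 + 2*S)) = 1/(2 + 3*S))
c(-7) + 30*(P*(-11)) = 1/(2 + 3*(-7)) + 30*(5*(-11)) = 1/(2 - 21) + 30*(-55) = 1/(-19) - 1650 = -1/19 - 1650 = -31351/19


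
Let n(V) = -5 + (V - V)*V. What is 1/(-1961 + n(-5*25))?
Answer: -1/1966 ≈ -0.00050865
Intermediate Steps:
n(V) = -5 (n(V) = -5 + 0*V = -5 + 0 = -5)
1/(-1961 + n(-5*25)) = 1/(-1961 - 5) = 1/(-1966) = -1/1966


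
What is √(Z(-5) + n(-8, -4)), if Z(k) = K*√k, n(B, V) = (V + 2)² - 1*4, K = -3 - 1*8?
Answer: 5^(¼)*√11*√(-I) ≈ 3.5069 - 3.5069*I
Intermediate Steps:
K = -11 (K = -3 - 8 = -11)
n(B, V) = -4 + (2 + V)² (n(B, V) = (2 + V)² - 4 = -4 + (2 + V)²)
Z(k) = -11*√k
√(Z(-5) + n(-8, -4)) = √(-11*I*√5 - 4*(4 - 4)) = √(-11*I*√5 - 4*0) = √(-11*I*√5 + 0) = √(-11*I*√5) = 5^(¼)*√11*√(-I)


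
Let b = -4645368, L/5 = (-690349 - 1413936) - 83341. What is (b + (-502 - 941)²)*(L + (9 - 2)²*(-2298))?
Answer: 28324341153108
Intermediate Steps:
L = -10938130 (L = 5*((-690349 - 1413936) - 83341) = 5*(-2104285 - 83341) = 5*(-2187626) = -10938130)
(b + (-502 - 941)²)*(L + (9 - 2)²*(-2298)) = (-4645368 + (-502 - 941)²)*(-10938130 + (9 - 2)²*(-2298)) = (-4645368 + (-1443)²)*(-10938130 + 7²*(-2298)) = (-4645368 + 2082249)*(-10938130 + 49*(-2298)) = -2563119*(-10938130 - 112602) = -2563119*(-11050732) = 28324341153108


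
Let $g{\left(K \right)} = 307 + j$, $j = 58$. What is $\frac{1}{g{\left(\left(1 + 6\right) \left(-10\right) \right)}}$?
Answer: $\frac{1}{365} \approx 0.0027397$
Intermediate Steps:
$g{\left(K \right)} = 365$ ($g{\left(K \right)} = 307 + 58 = 365$)
$\frac{1}{g{\left(\left(1 + 6\right) \left(-10\right) \right)}} = \frac{1}{365}$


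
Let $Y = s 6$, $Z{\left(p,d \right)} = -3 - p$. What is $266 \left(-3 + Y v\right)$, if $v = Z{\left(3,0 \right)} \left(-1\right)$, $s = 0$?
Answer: $-798$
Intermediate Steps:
$Y = 0$ ($Y = 0 \cdot 6 = 0$)
$v = 6$ ($v = \left(-3 - 3\right) \left(-1\right) = \left(-6\right) \left(-1\right) = 6$)
$266 \left(-3 + Y v\right) = 266 \left(-3 + 0 \cdot 6\right) = 266 \left(-3 + 0\right) = 266 \left(-3\right) = -798$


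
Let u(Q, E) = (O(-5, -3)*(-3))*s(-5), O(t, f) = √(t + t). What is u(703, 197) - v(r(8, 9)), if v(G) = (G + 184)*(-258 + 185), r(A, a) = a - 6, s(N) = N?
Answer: 13651 + 15*I*√10 ≈ 13651.0 + 47.434*I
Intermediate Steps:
r(A, a) = -6 + a
O(t, f) = √2*√t (O(t, f) = √(2*t) = √2*√t)
v(G) = -13432 - 73*G (v(G) = (184 + G)*(-73) = -13432 - 73*G)
u(Q, E) = 15*I*√10 (u(Q, E) = ((√2*√(-5))*(-3))*(-5) = ((√2*(I*√5))*(-3))*(-5) = ((I*√10)*(-3))*(-5) = -3*I*√10*(-5) = 15*I*√10)
u(703, 197) - v(r(8, 9)) = 15*I*√10 - (-13432 - 73*(-6 + 9)) = 15*I*√10 - (-13432 - 73*3) = 15*I*√10 - (-13432 - 219) = 15*I*√10 - 1*(-13651) = 15*I*√10 + 13651 = 13651 + 15*I*√10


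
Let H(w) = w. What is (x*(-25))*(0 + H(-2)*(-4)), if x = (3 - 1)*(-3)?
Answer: 1200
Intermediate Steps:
x = -6 (x = 2*(-3) = -6)
(x*(-25))*(0 + H(-2)*(-4)) = (-6*(-25))*(0 - 2*(-4)) = 150*(0 + 8) = 150*8 = 1200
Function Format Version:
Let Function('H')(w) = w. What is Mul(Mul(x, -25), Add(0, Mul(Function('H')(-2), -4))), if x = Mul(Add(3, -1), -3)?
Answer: 1200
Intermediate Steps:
x = -6 (x = Mul(2, -3) = -6)
Mul(Mul(x, -25), Add(0, Mul(Function('H')(-2), -4))) = Mul(Mul(-6, -25), Add(0, Mul(-2, -4))) = Mul(150, Add(0, 8)) = Mul(150, 8) = 1200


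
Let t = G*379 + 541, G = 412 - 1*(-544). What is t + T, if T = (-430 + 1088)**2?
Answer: 795829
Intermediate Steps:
G = 956 (G = 412 + 544 = 956)
T = 432964 (T = 658**2 = 432964)
t = 362865 (t = 956*379 + 541 = 362324 + 541 = 362865)
t + T = 362865 + 432964 = 795829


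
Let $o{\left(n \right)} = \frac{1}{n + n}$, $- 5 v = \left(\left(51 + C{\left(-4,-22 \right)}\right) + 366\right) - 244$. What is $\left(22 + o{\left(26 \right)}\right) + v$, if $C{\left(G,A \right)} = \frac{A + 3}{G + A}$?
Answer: $- \frac{3309}{260} \approx -12.727$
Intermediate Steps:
$C{\left(G,A \right)} = \frac{3 + A}{A + G}$
$v = - \frac{4517}{130}$ ($v = - \frac{\left(\left(51 + \frac{3 - 22}{-22 - 4}\right) + 366\right) - 244}{5} = - \frac{\left(\left(51 + \frac{1}{-26} \left(-19\right)\right) + 366\right) - 244}{5} = - \frac{\left(\left(51 - - \frac{19}{26}\right) + 366\right) - 244}{5} = - \frac{\left(\left(51 + \frac{19}{26}\right) + 366\right) - 244}{5} = - \frac{\left(\frac{1345}{26} + 366\right) - 244}{5} = - \frac{\frac{10861}{26} - 244}{5} = \left(- \frac{1}{5}\right) \frac{4517}{26} = - \frac{4517}{130} \approx -34.746$)
$o{\left(n \right)} = \frac{1}{2 n}$
$\left(22 + o{\left(26 \right)}\right) + v = \left(22 + \frac{1}{2 \cdot 26}\right) - \frac{4517}{130} = \left(22 + \frac{1}{2} \cdot \frac{1}{26}\right) - \frac{4517}{130} = \left(22 + \frac{1}{52}\right) - \frac{4517}{130} = \frac{1145}{52} - \frac{4517}{130} = - \frac{3309}{260}$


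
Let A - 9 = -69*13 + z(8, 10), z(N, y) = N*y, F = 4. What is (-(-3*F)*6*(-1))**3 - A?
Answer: -372440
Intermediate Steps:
A = -808 (A = 9 + (-69*13 + 8*10) = 9 + (-897 + 80) = 9 - 817 = -808)
(-(-3*F)*6*(-1))**3 - A = (-(-3*4)*6*(-1))**3 - 1*(-808) = (-(-12)*6*(-1))**3 + 808 = (-1*(-72)*(-1))**3 + 808 = (72*(-1))**3 + 808 = (-72)**3 + 808 = -373248 + 808 = -372440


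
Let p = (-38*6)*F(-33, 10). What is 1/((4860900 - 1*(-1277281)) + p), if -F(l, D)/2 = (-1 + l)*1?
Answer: 1/6122677 ≈ 1.6333e-7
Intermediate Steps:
F(l, D) = 2 - 2*l (F(l, D) = -2*(-1 + l) = 2 - 2*l)
p = -15504 (p = (-38*6)*(2 - 2*(-33)) = -228*(2 + 66) = -228*68 = -15504)
1/((4860900 - 1*(-1277281)) + p) = 1/((4860900 - 1*(-1277281)) - 15504) = 1/((4860900 + 1277281) - 15504) = 1/(6138181 - 15504) = 1/6122677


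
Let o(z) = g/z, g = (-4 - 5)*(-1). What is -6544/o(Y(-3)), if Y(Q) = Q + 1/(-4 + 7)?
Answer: 52352/27 ≈ 1939.0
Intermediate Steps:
g = 9 (g = -9*(-1) = 9)
Y(Q) = ⅓ + Q (Y(Q) = Q + 1/3 = Q + ⅓ = ⅓ + Q)
o(z) = 9/z
-6544/o(Y(-3)) = -6544/(9/(⅓ - 3)) = -6544/(9/(-8/3)) = -6544/(9*(-3/8)) = -6544/(-27/8) = -6544*(-8/27) = 52352/27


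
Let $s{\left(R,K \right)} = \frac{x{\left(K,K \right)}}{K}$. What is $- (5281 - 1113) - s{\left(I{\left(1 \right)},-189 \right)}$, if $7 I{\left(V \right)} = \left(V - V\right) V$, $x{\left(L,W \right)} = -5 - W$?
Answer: $- \frac{787568}{189} \approx -4167.0$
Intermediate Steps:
$I{\left(V \right)} = 0$ ($I{\left(V \right)} = \frac{\left(V - V\right) V}{7} = \frac{0 V}{7} = \frac{1}{7} \cdot 0 = 0$)
$s{\left(R,K \right)} = \frac{-5 - K}{K}$
$- (5281 - 1113) - s{\left(I{\left(1 \right)},-189 \right)} = - (5281 - 1113) - \frac{-5 - -189}{-189} = - (5281 - 1113) - - \frac{-5 + 189}{189} = \left(-1\right) 4168 - \left(- \frac{1}{189}\right) 184 = -4168 - - \frac{184}{189} = -4168 + \frac{184}{189} = - \frac{787568}{189}$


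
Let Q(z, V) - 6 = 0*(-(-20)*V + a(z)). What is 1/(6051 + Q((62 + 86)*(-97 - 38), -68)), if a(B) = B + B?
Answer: 1/6057 ≈ 0.00016510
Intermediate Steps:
a(B) = 2*B
Q(z, V) = 6 (Q(z, V) = 6 + 0*(-(-20)*V + 2*z) = 6 + 0*(20*V + 2*z) = 6 + 0*(2*z + 20*V) = 6 + 0 = 6)
1/(6051 + Q((62 + 86)*(-97 - 38), -68)) = 1/(6051 + 6) = 1/6057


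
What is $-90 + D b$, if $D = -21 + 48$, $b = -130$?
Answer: $-3600$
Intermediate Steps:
$D = 27$
$-90 + D b = -90 + 27 \left(-130\right) = -90 - 3510 = -3600$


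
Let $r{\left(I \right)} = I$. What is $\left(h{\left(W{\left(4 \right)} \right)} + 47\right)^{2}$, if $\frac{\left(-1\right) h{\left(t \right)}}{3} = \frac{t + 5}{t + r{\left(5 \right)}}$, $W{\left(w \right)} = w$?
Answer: $1936$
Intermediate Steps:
$h{\left(t \right)} = -3$ ($h{\left(t \right)} = - 3 \frac{t + 5}{t + 5} = - 3 \frac{5 + t}{5 + t} = \left(-3\right) 1 = -3$)
$\left(h{\left(W{\left(4 \right)} \right)} + 47\right)^{2} = \left(-3 + 47\right)^{2} = 44^{2} = 1936$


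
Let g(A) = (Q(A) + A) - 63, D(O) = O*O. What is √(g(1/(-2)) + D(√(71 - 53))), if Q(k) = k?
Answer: I*√46 ≈ 6.7823*I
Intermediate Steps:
D(O) = O²
g(A) = -63 + 2*A (g(A) = (A + A) - 63 = 2*A - 63 = -63 + 2*A)
√(g(1/(-2)) + D(√(71 - 53))) = √((-63 + 2/(-2)) + (√(71 - 53))²) = √((-63 + 2*(-½)) + (√18)²) = √((-63 - 1) + (3*√2)²) = √(-64 + 18) = √(-46) = I*√46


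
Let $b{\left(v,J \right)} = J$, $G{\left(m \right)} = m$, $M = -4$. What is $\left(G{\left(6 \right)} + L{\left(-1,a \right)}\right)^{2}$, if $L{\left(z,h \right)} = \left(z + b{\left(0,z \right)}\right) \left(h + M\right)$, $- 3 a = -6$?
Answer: $100$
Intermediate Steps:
$a = 2$ ($a = \left(- \frac{1}{3}\right) \left(-6\right) = 2$)
$L{\left(z,h \right)} = 2 z \left(-4 + h\right)$ ($L{\left(z,h \right)} = \left(z + z\right) \left(h - 4\right) = 2 z \left(-4 + h\right)$)
$\left(G{\left(6 \right)} + L{\left(-1,a \right)}\right)^{2} = \left(6 + 2 \left(-1\right) \left(-4 + 2\right)\right)^{2} = \left(6 + 2 \left(-1\right) \left(-2\right)\right)^{2} = \left(6 + 4\right)^{2} = 10^{2} = 100$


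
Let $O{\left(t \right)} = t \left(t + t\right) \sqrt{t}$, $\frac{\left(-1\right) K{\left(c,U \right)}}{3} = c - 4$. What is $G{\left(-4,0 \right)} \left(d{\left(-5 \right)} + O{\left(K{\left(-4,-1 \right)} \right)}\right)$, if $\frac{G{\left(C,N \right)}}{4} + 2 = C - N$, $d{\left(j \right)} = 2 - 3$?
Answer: $24 - 55296 \sqrt{6} \approx -1.3542 \cdot 10^{5}$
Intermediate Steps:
$d{\left(j \right)} = -1$ ($d{\left(j \right)} = 2 - 3 = -1$)
$K{\left(c,U \right)} = 12 - 3 c$ ($K{\left(c,U \right)} = - 3 \left(c - 4\right) = - 3 \left(-4 + c\right) = 12 - 3 c$)
$O{\left(t \right)} = 2 t^{\frac{5}{2}}$ ($O{\left(t \right)} = t 2 t \sqrt{t} = 2 t^{2} \sqrt{t} = 2 t^{\frac{5}{2}}$)
$G{\left(C,N \right)} = -8 - 4 N + 4 C$ ($G{\left(C,N \right)} = -8 + 4 \left(C - N\right) = -8 + \left(- 4 N + 4 C\right) = -8 - 4 N + 4 C$)
$G{\left(-4,0 \right)} \left(d{\left(-5 \right)} + O{\left(K{\left(-4,-1 \right)} \right)}\right) = \left(-8 - 0 + 4 \left(-4\right)\right) \left(-1 + 2 \left(12 - -12\right)^{\frac{5}{2}}\right) = \left(-8 + 0 - 16\right) \left(-1 + 2 \left(12 + 12\right)^{\frac{5}{2}}\right) = - 24 \left(-1 + 2 \cdot 24^{\frac{5}{2}}\right) = - 24 \left(-1 + 2 \cdot 1152 \sqrt{6}\right) = - 24 \left(-1 + 2304 \sqrt{6}\right) = 24 - 55296 \sqrt{6}$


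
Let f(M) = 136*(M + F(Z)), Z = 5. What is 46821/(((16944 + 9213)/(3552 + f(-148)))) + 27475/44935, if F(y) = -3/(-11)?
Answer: -2319701280927/78357653 ≈ -29604.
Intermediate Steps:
F(y) = 3/11 (F(y) = -3*(-1/11) = 3/11)
f(M) = 408/11 + 136*M (f(M) = 136*(M + 3/11) = 136*(3/11 + M) = 408/11 + 136*M)
46821/(((16944 + 9213)/(3552 + f(-148)))) + 27475/44935 = 46821/(((16944 + 9213)/(3552 + (408/11 + 136*(-148))))) + 27475/44935 = 46821/((26157/(3552 + (408/11 - 20128)))) + 27475*(1/44935) = 46821/((26157/(3552 - 221000/11))) + 5495/8987 = 46821/((26157/(-181928/11))) + 5495/8987 = 46821/((26157*(-11/181928))) + 5495/8987 = 46821/(-287727/181928) + 5495/8987 = 46821*(-181928/287727) + 5495/8987 = -2839350296/95909 + 5495/8987 = -2319701280927/78357653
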